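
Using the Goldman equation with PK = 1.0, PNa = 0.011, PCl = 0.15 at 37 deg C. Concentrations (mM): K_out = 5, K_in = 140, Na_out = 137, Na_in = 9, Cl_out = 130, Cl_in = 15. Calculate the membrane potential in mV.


Vm = (RT/F)*ln((PK*Ko + PNa*Nao + PCl*Cli)/(PK*Ki + PNa*Nai + PCl*Clo))
Numer = 8.757, Denom = 159.599
Vm = -77.58 mV


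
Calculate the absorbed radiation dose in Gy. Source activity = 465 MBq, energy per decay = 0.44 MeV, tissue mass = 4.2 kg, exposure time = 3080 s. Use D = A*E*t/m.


A = 465 MBq = 4.6500e+08 Bq
E = 0.44 MeV = 7.0488e-14 J
D = A*E*t/m = 4.6500e+08*7.0488e-14*3080/4.2
D = 0.02404 Gy


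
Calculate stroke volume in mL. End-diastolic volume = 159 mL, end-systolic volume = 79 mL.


SV = EDV - ESV
SV = 159 - 79
SV = 80 mL


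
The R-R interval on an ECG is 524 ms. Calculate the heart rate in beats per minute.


HR = 60 / RR_interval(s)
RR = 524 ms = 0.524 s
HR = 60 / 0.524 = 114.5 bpm


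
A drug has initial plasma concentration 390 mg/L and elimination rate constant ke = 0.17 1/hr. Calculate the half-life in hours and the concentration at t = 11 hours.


t_half = ln(2) / ke = 0.693147 / 0.17 = 4.077 hr
C(t) = C0 * exp(-ke*t) = 390 * exp(-0.17*11)
C(11) = 60.11 mg/L


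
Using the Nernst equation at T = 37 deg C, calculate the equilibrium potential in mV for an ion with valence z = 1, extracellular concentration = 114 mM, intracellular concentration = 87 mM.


E = (RT/(zF)) * ln(C_out/C_in)
T = 37 + 273.15 = 310.15 K
E = (8.314 * 310.15 / (1 * 96485)) * ln(114/87)
E = 7.224 mV


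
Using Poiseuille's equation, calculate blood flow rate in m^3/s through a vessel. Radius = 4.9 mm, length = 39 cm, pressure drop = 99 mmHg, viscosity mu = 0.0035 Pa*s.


Q = pi*r^4*dP / (8*mu*L)
r = 0.0049 m, L = 0.39 m
dP = 99 mmHg = 13198.878 Pa
Q = 0.002189 m^3/s


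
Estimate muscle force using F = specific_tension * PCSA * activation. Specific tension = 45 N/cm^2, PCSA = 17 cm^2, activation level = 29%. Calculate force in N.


F = sigma * PCSA * activation
F = 45 * 17 * 0.29
F = 221.8 N


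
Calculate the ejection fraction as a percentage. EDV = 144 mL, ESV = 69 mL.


SV = EDV - ESV = 144 - 69 = 75 mL
EF = SV/EDV * 100 = 75/144 * 100
EF = 52.08%


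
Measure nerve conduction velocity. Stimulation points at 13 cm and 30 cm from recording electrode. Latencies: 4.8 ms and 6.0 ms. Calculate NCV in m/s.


Distance = (30 - 13) / 100 = 0.17 m
dt = (6.0 - 4.8) / 1000 = 0.0012 s
NCV = dist / dt = 141.7 m/s


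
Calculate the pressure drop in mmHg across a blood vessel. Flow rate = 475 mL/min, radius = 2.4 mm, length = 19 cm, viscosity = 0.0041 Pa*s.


dP = 8*mu*L*Q / (pi*r^4)
Q = 475 mL/min = 7.91667e-06 m^3/s
dP = 473.342 Pa = 473.342 / 133.322 mmHg = 3.55 mmHg


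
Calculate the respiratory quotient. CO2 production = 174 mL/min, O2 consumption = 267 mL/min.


RQ = VCO2 / VO2
RQ = 174 / 267
RQ = 0.6517


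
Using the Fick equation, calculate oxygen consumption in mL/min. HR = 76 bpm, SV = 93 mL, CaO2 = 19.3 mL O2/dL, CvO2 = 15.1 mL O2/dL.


CO = HR*SV = 76*93/1000 = 7.068 L/min
a-v O2 diff = 19.3 - 15.1 = 4.2 mL/dL
VO2 = CO * (CaO2-CvO2) * 10 dL/L
VO2 = 7.068 * 4.2 * 10
VO2 = 296.9 mL/min


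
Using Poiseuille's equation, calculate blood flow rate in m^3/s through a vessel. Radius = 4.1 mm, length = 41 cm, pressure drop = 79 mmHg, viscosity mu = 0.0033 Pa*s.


Q = pi*r^4*dP / (8*mu*L)
r = 0.0041 m, L = 0.41 m
dP = 79 mmHg = 10532.438 Pa
Q = 8.6383e-04 m^3/s


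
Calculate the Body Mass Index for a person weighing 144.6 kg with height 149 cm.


BMI = weight / height^2
height = 149 cm = 1.49 m
BMI = 144.6 / 1.49^2
BMI = 65.13 kg/m^2


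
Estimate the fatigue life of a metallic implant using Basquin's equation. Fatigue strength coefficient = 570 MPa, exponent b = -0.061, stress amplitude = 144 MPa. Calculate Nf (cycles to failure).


sigma_a = sigma_f' * (2Nf)^b
2Nf = (sigma_a/sigma_f')^(1/b)
2Nf = (144/570)^(1/-0.061)
2Nf = 6.2414378e+09
Nf = 3.1207e+09


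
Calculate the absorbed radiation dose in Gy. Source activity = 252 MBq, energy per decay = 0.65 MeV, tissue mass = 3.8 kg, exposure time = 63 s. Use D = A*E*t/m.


A = 252 MBq = 2.5200e+08 Bq
E = 0.65 MeV = 1.0413e-13 J
D = A*E*t/m = 2.5200e+08*1.0413e-13*63/3.8
D = 4.3504e-04 Gy


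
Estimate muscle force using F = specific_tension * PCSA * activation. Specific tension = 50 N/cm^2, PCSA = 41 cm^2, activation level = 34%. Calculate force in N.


F = sigma * PCSA * activation
F = 50 * 41 * 0.34
F = 697 N


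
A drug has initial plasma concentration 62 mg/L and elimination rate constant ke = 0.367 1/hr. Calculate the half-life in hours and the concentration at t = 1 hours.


t_half = ln(2) / ke = 0.693147 / 0.367 = 1.889 hr
C(t) = C0 * exp(-ke*t) = 62 * exp(-0.367*1)
C(1) = 42.95 mg/L


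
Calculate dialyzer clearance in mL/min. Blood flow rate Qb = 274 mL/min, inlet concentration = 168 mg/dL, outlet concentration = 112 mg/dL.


K = Qb * (Cb_in - Cb_out) / Cb_in
K = 274 * (168 - 112) / 168
K = 91.33 mL/min


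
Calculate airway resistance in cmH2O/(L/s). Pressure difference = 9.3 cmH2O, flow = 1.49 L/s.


R = dP / flow
R = 9.3 / 1.49
R = 6.242 cmH2O/(L/s)


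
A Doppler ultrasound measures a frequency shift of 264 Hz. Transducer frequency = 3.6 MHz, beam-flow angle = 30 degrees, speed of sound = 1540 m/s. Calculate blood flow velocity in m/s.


v = fd * c / (2 * f0 * cos(theta))
v = 264 * 1540 / (2 * 3.6000e+06 * cos(30))
v = 0.0652 m/s


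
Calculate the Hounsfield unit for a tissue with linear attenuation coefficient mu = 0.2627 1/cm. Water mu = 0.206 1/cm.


HU = ((mu_tissue - mu_water) / mu_water) * 1000
HU = ((0.2627 - 0.206) / 0.206) * 1000
HU = 275.2


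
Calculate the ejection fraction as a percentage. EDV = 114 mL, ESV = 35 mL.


SV = EDV - ESV = 114 - 35 = 79 mL
EF = SV/EDV * 100 = 79/114 * 100
EF = 69.3%


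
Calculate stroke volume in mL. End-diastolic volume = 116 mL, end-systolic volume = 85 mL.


SV = EDV - ESV
SV = 116 - 85
SV = 31 mL


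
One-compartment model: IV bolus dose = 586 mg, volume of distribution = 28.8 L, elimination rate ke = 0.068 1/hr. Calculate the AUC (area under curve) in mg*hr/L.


C0 = Dose/Vd = 586/28.8 = 20.3472 mg/L
AUC = C0/ke = 20.3472/0.068
AUC = 299.2 mg*hr/L


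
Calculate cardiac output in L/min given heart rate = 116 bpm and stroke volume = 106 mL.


CO = HR * SV
CO = 116 * 106 / 1000
CO = 12.3 L/min


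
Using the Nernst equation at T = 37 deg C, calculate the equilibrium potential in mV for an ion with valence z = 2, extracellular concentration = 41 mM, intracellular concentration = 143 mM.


E = (RT/(zF)) * ln(C_out/C_in)
T = 37 + 273.15 = 310.15 K
E = (8.314 * 310.15 / (2 * 96485)) * ln(41/143)
E = -16.69 mV


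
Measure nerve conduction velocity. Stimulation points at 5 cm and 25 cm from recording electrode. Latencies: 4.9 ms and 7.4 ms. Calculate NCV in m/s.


Distance = (25 - 5) / 100 = 0.2 m
dt = (7.4 - 4.9) / 1000 = 0.0025 s
NCV = dist / dt = 80 m/s


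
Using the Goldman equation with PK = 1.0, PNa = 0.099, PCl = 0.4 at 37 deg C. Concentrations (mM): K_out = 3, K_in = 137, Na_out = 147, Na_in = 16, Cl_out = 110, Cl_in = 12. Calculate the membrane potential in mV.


Vm = (RT/F)*ln((PK*Ko + PNa*Nao + PCl*Cli)/(PK*Ki + PNa*Nai + PCl*Clo))
Numer = 22.353, Denom = 182.584
Vm = -56.13 mV


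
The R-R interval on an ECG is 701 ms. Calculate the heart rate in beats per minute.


HR = 60 / RR_interval(s)
RR = 701 ms = 0.701 s
HR = 60 / 0.701 = 85.59 bpm


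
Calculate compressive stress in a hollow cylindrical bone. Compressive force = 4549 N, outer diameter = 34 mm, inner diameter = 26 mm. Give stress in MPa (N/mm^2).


A = pi*(r_o^2 - r_i^2)
r_o = 17 mm, r_i = 13 mm
A = 376.991 mm^2
sigma = F/A = 4549 / 376.991
sigma = 12.07 MPa


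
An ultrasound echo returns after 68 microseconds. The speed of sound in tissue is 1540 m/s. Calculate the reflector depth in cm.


depth = c * t / 2
t = 68 us = 6.8000e-05 s
depth = 1540 * 6.8000e-05 / 2
depth = 0.05236 m = 5.236 cm


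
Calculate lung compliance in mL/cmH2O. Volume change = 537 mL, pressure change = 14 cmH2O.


C = dV / dP
C = 537 / 14
C = 38.36 mL/cmH2O


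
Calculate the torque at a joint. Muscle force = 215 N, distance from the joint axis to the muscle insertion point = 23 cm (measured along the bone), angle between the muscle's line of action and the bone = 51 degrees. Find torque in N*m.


Torque = F * d * sin(theta)   (moment arm = d*sin(theta))
d = 23 cm = 0.23 m
Torque = 215 * 0.23 * sin(51)
Torque = 38.43 N*m


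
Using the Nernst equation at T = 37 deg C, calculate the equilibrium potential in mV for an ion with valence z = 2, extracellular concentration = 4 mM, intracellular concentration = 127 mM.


E = (RT/(zF)) * ln(C_out/C_in)
T = 37 + 273.15 = 310.15 K
E = (8.314 * 310.15 / (2 * 96485)) * ln(4/127)
E = -46.21 mV


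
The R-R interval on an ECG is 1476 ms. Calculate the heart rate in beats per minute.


HR = 60 / RR_interval(s)
RR = 1476 ms = 1.476 s
HR = 60 / 1.476 = 40.65 bpm


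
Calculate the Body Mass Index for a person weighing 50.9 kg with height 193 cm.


BMI = weight / height^2
height = 193 cm = 1.93 m
BMI = 50.9 / 1.93^2
BMI = 13.66 kg/m^2


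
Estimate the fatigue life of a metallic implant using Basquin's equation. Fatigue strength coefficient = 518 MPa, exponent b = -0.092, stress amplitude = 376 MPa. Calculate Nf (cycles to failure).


sigma_a = sigma_f' * (2Nf)^b
2Nf = (sigma_a/sigma_f')^(1/b)
2Nf = (376/518)^(1/-0.092)
2Nf = 32.539593
Nf = 16.27


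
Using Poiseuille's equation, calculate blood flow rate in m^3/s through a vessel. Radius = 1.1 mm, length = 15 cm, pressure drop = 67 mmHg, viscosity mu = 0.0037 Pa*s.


Q = pi*r^4*dP / (8*mu*L)
r = 0.0011 m, L = 0.15 m
dP = 67 mmHg = 8932.574 Pa
Q = 9.2537e-06 m^3/s


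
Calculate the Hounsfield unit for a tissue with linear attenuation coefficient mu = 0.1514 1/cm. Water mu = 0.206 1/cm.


HU = ((mu_tissue - mu_water) / mu_water) * 1000
HU = ((0.1514 - 0.206) / 0.206) * 1000
HU = -265


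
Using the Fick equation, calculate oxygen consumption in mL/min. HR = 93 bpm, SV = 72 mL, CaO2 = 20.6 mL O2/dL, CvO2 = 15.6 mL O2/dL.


CO = HR*SV = 93*72/1000 = 6.696 L/min
a-v O2 diff = 20.6 - 15.6 = 5 mL/dL
VO2 = CO * (CaO2-CvO2) * 10 dL/L
VO2 = 6.696 * 5 * 10
VO2 = 334.8 mL/min


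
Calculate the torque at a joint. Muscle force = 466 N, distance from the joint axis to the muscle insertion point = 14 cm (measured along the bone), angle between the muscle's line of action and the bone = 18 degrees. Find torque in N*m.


Torque = F * d * sin(theta)   (moment arm = d*sin(theta))
d = 14 cm = 0.14 m
Torque = 466 * 0.14 * sin(18)
Torque = 20.16 N*m


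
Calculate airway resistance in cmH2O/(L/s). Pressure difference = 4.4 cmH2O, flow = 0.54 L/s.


R = dP / flow
R = 4.4 / 0.54
R = 8.148 cmH2O/(L/s)


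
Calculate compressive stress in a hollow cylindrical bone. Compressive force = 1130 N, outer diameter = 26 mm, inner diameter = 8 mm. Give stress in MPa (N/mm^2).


A = pi*(r_o^2 - r_i^2)
r_o = 13 mm, r_i = 4 mm
A = 480.664 mm^2
sigma = F/A = 1130 / 480.664
sigma = 2.351 MPa


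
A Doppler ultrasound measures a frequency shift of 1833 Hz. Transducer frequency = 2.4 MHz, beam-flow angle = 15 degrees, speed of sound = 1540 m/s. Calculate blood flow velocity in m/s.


v = fd * c / (2 * f0 * cos(theta))
v = 1833 * 1540 / (2 * 2.4000e+06 * cos(15))
v = 0.6088 m/s


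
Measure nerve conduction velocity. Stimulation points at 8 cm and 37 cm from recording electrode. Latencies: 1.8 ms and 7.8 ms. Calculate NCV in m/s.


Distance = (37 - 8) / 100 = 0.29 m
dt = (7.8 - 1.8) / 1000 = 0.006 s
NCV = dist / dt = 48.33 m/s


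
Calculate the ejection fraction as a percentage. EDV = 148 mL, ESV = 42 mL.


SV = EDV - ESV = 148 - 42 = 106 mL
EF = SV/EDV * 100 = 106/148 * 100
EF = 71.62%


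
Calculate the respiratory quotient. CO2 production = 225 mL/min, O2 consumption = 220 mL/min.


RQ = VCO2 / VO2
RQ = 225 / 220
RQ = 1.023


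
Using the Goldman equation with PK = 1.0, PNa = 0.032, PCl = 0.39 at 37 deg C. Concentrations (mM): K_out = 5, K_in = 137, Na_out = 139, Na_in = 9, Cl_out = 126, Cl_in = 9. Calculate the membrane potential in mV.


Vm = (RT/F)*ln((PK*Ko + PNa*Nao + PCl*Cli)/(PK*Ki + PNa*Nai + PCl*Clo))
Numer = 12.958, Denom = 186.428
Vm = -71.26 mV


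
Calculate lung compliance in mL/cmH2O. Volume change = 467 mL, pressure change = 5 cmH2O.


C = dV / dP
C = 467 / 5
C = 93.4 mL/cmH2O


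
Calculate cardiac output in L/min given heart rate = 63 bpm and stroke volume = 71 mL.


CO = HR * SV
CO = 63 * 71 / 1000
CO = 4.473 L/min


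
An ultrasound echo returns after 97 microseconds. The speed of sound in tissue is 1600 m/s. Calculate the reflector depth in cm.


depth = c * t / 2
t = 97 us = 9.7000e-05 s
depth = 1600 * 9.7000e-05 / 2
depth = 0.0776 m = 7.76 cm


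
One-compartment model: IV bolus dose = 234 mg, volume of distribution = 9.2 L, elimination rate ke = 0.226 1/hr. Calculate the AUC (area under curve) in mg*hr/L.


C0 = Dose/Vd = 234/9.2 = 25.4348 mg/L
AUC = C0/ke = 25.4348/0.226
AUC = 112.5 mg*hr/L


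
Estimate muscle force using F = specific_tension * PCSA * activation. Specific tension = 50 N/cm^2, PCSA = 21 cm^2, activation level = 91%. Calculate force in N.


F = sigma * PCSA * activation
F = 50 * 21 * 0.91
F = 955.5 N


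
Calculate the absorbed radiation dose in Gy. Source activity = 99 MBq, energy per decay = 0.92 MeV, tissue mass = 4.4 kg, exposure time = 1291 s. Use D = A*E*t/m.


A = 99 MBq = 9.9000e+07 Bq
E = 0.92 MeV = 1.47384e-13 J
D = A*E*t/m = 9.9000e+07*1.47384e-13*1291/4.4
D = 0.004281 Gy


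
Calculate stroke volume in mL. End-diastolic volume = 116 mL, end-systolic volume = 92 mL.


SV = EDV - ESV
SV = 116 - 92
SV = 24 mL


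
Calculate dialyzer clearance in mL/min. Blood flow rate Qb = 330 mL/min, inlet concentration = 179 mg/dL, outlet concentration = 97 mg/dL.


K = Qb * (Cb_in - Cb_out) / Cb_in
K = 330 * (179 - 97) / 179
K = 151.2 mL/min


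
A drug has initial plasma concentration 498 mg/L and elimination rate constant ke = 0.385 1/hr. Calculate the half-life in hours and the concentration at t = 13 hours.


t_half = ln(2) / ke = 0.693147 / 0.385 = 1.8 hr
C(t) = C0 * exp(-ke*t) = 498 * exp(-0.385*13)
C(13) = 3.339 mg/L


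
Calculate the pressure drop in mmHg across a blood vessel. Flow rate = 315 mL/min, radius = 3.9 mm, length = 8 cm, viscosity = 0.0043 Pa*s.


dP = 8*mu*L*Q / (pi*r^4)
Q = 315 mL/min = 5.25e-06 m^3/s
dP = 19.8792 Pa = 19.8792 / 133.322 mmHg = 0.1491 mmHg


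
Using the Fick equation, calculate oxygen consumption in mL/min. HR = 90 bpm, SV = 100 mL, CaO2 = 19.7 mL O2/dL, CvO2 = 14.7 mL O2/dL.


CO = HR*SV = 90*100/1000 = 9 L/min
a-v O2 diff = 19.7 - 14.7 = 5 mL/dL
VO2 = CO * (CaO2-CvO2) * 10 dL/L
VO2 = 9 * 5 * 10
VO2 = 450 mL/min


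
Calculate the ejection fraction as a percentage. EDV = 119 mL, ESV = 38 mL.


SV = EDV - ESV = 119 - 38 = 81 mL
EF = SV/EDV * 100 = 81/119 * 100
EF = 68.07%


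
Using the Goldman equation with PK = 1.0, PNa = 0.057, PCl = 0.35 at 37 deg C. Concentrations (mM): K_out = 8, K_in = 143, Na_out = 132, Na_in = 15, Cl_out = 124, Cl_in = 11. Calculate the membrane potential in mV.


Vm = (RT/F)*ln((PK*Ko + PNa*Nao + PCl*Cli)/(PK*Ki + PNa*Nai + PCl*Clo))
Numer = 19.374, Denom = 187.255
Vm = -60.63 mV


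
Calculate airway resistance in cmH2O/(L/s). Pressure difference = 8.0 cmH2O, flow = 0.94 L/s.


R = dP / flow
R = 8.0 / 0.94
R = 8.511 cmH2O/(L/s)


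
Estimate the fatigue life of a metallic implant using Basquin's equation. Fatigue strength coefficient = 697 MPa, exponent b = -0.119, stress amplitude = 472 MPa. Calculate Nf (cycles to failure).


sigma_a = sigma_f' * (2Nf)^b
2Nf = (sigma_a/sigma_f')^(1/b)
2Nf = (472/697)^(1/-0.119)
2Nf = 26.461325
Nf = 13.23


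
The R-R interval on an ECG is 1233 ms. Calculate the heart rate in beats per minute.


HR = 60 / RR_interval(s)
RR = 1233 ms = 1.233 s
HR = 60 / 1.233 = 48.66 bpm


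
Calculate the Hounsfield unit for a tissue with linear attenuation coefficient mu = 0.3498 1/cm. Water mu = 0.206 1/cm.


HU = ((mu_tissue - mu_water) / mu_water) * 1000
HU = ((0.3498 - 0.206) / 0.206) * 1000
HU = 698.1


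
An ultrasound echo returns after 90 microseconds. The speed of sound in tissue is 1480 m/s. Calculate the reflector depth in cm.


depth = c * t / 2
t = 90 us = 9.0000e-05 s
depth = 1480 * 9.0000e-05 / 2
depth = 0.0666 m = 6.66 cm


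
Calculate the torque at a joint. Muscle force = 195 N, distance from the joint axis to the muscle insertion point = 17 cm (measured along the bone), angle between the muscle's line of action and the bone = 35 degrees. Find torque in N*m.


Torque = F * d * sin(theta)   (moment arm = d*sin(theta))
d = 17 cm = 0.17 m
Torque = 195 * 0.17 * sin(35)
Torque = 19.01 N*m


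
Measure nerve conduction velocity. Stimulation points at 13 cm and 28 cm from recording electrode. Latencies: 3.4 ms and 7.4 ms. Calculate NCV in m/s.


Distance = (28 - 13) / 100 = 0.15 m
dt = (7.4 - 3.4) / 1000 = 0.004 s
NCV = dist / dt = 37.5 m/s


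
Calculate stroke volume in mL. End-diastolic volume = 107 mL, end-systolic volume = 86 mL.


SV = EDV - ESV
SV = 107 - 86
SV = 21 mL


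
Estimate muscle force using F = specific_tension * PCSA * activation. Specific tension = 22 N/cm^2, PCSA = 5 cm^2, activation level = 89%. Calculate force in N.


F = sigma * PCSA * activation
F = 22 * 5 * 0.89
F = 97.9 N


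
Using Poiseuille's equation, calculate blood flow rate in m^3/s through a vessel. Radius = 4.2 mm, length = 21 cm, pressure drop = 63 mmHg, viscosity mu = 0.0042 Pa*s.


Q = pi*r^4*dP / (8*mu*L)
r = 0.0042 m, L = 0.21 m
dP = 63 mmHg = 8399.286 Pa
Q = 0.001164 m^3/s


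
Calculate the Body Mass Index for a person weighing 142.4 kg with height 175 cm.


BMI = weight / height^2
height = 175 cm = 1.75 m
BMI = 142.4 / 1.75^2
BMI = 46.5 kg/m^2


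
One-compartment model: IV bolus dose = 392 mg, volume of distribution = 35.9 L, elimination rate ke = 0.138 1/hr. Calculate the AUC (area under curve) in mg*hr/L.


C0 = Dose/Vd = 392/35.9 = 10.9192 mg/L
AUC = C0/ke = 10.9192/0.138
AUC = 79.12 mg*hr/L


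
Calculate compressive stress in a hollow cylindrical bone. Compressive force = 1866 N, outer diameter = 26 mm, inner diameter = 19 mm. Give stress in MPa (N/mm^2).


A = pi*(r_o^2 - r_i^2)
r_o = 13 mm, r_i = 9.5 mm
A = 247.4 mm^2
sigma = F/A = 1866 / 247.4
sigma = 7.542 MPa


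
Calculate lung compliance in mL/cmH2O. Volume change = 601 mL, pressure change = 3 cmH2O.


C = dV / dP
C = 601 / 3
C = 200.3 mL/cmH2O


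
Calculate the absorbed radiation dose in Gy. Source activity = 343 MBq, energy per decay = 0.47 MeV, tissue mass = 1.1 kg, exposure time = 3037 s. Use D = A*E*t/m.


A = 343 MBq = 3.4300e+08 Bq
E = 0.47 MeV = 7.5294e-14 J
D = A*E*t/m = 3.4300e+08*7.5294e-14*3037/1.1
D = 0.0713 Gy


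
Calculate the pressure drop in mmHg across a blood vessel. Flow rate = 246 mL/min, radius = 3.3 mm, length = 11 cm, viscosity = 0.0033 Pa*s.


dP = 8*mu*L*Q / (pi*r^4)
Q = 246 mL/min = 4.1e-06 m^3/s
dP = 31.9577 Pa = 31.9577 / 133.322 mmHg = 0.2397 mmHg


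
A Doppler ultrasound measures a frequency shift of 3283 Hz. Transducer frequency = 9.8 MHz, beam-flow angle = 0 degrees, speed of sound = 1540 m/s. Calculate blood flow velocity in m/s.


v = fd * c / (2 * f0 * cos(theta))
v = 3283 * 1540 / (2 * 9.8000e+06 * cos(0))
v = 0.258 m/s


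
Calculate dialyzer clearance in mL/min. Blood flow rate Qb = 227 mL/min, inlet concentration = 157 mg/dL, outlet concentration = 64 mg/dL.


K = Qb * (Cb_in - Cb_out) / Cb_in
K = 227 * (157 - 64) / 157
K = 134.5 mL/min


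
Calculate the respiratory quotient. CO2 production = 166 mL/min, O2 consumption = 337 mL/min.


RQ = VCO2 / VO2
RQ = 166 / 337
RQ = 0.4926


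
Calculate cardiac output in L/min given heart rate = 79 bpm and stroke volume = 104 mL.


CO = HR * SV
CO = 79 * 104 / 1000
CO = 8.216 L/min


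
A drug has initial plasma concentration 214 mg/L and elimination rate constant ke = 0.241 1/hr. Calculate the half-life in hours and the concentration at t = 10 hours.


t_half = ln(2) / ke = 0.693147 / 0.241 = 2.876 hr
C(t) = C0 * exp(-ke*t) = 214 * exp(-0.241*10)
C(10) = 19.22 mg/L


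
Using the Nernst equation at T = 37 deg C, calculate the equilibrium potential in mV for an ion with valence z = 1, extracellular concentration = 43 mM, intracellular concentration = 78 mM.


E = (RT/(zF)) * ln(C_out/C_in)
T = 37 + 273.15 = 310.15 K
E = (8.314 * 310.15 / (1 * 96485)) * ln(43/78)
E = -15.92 mV


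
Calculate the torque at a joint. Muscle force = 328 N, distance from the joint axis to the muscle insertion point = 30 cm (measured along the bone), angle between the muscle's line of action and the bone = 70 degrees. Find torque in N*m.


Torque = F * d * sin(theta)   (moment arm = d*sin(theta))
d = 30 cm = 0.3 m
Torque = 328 * 0.3 * sin(70)
Torque = 92.47 N*m


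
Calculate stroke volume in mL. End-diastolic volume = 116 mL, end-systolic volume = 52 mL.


SV = EDV - ESV
SV = 116 - 52
SV = 64 mL


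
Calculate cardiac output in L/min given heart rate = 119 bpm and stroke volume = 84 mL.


CO = HR * SV
CO = 119 * 84 / 1000
CO = 9.996 L/min


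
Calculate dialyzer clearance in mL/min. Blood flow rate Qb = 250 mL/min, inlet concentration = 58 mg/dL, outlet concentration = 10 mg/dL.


K = Qb * (Cb_in - Cb_out) / Cb_in
K = 250 * (58 - 10) / 58
K = 206.9 mL/min


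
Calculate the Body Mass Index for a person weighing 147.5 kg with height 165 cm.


BMI = weight / height^2
height = 165 cm = 1.65 m
BMI = 147.5 / 1.65^2
BMI = 54.18 kg/m^2


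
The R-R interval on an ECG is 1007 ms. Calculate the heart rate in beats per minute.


HR = 60 / RR_interval(s)
RR = 1007 ms = 1.007 s
HR = 60 / 1.007 = 59.58 bpm


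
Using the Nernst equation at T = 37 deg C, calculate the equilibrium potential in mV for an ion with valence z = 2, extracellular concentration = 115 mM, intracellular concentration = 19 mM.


E = (RT/(zF)) * ln(C_out/C_in)
T = 37 + 273.15 = 310.15 K
E = (8.314 * 310.15 / (2 * 96485)) * ln(115/19)
E = 24.06 mV


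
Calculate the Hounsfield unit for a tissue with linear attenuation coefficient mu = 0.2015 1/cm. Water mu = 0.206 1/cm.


HU = ((mu_tissue - mu_water) / mu_water) * 1000
HU = ((0.2015 - 0.206) / 0.206) * 1000
HU = -21.84


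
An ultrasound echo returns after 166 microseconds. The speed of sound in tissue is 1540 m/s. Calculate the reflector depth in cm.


depth = c * t / 2
t = 166 us = 1.6600e-04 s
depth = 1540 * 1.6600e-04 / 2
depth = 0.12782 m = 12.782 cm


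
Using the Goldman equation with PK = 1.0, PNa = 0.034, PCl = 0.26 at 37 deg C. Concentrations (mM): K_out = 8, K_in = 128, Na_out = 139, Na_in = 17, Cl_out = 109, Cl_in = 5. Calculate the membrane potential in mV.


Vm = (RT/F)*ln((PK*Ko + PNa*Nao + PCl*Cli)/(PK*Ki + PNa*Nai + PCl*Clo))
Numer = 14.026, Denom = 156.918
Vm = -64.54 mV


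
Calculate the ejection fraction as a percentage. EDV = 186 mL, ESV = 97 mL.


SV = EDV - ESV = 186 - 97 = 89 mL
EF = SV/EDV * 100 = 89/186 * 100
EF = 47.85%


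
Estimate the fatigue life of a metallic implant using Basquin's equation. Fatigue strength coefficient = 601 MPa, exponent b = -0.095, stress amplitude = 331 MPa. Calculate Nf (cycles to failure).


sigma_a = sigma_f' * (2Nf)^b
2Nf = (sigma_a/sigma_f')^(1/b)
2Nf = (331/601)^(1/-0.095)
2Nf = 533.09552
Nf = 266.5


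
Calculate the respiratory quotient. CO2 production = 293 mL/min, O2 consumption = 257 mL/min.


RQ = VCO2 / VO2
RQ = 293 / 257
RQ = 1.14


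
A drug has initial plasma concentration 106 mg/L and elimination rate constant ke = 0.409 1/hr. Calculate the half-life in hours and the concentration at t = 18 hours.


t_half = ln(2) / ke = 0.693147 / 0.409 = 1.695 hr
C(t) = C0 * exp(-ke*t) = 106 * exp(-0.409*18)
C(18) = 0.0673 mg/L


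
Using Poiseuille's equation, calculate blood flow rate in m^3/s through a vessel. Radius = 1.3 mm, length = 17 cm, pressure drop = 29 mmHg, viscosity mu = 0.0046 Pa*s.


Q = pi*r^4*dP / (8*mu*L)
r = 0.0013 m, L = 0.17 m
dP = 29 mmHg = 3866.338 Pa
Q = 5.5453e-06 m^3/s


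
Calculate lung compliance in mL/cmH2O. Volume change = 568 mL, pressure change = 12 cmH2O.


C = dV / dP
C = 568 / 12
C = 47.33 mL/cmH2O


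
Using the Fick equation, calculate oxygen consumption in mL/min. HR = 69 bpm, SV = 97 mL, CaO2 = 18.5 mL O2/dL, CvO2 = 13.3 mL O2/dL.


CO = HR*SV = 69*97/1000 = 6.693 L/min
a-v O2 diff = 18.5 - 13.3 = 5.2 mL/dL
VO2 = CO * (CaO2-CvO2) * 10 dL/L
VO2 = 6.693 * 5.2 * 10
VO2 = 348 mL/min


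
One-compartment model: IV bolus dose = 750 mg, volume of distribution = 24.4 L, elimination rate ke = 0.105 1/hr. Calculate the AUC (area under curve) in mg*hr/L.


C0 = Dose/Vd = 750/24.4 = 30.7377 mg/L
AUC = C0/ke = 30.7377/0.105
AUC = 292.7 mg*hr/L


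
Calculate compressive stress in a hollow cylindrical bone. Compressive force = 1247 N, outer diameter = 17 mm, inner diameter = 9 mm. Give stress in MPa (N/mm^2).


A = pi*(r_o^2 - r_i^2)
r_o = 8.5 mm, r_i = 4.5 mm
A = 163.363 mm^2
sigma = F/A = 1247 / 163.363
sigma = 7.633 MPa


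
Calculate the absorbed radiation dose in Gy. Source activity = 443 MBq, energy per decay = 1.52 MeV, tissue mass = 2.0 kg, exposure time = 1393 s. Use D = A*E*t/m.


A = 443 MBq = 4.4300e+08 Bq
E = 1.52 MeV = 2.43504e-13 J
D = A*E*t/m = 4.4300e+08*2.43504e-13*1393/2.0
D = 0.07513 Gy


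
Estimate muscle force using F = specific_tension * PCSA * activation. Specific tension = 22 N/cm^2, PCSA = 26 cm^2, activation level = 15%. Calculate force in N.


F = sigma * PCSA * activation
F = 22 * 26 * 0.15
F = 85.8 N


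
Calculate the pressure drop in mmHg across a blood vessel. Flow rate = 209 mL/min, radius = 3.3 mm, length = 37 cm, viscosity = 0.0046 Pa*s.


dP = 8*mu*L*Q / (pi*r^4)
Q = 209 mL/min = 3.48333e-06 m^3/s
dP = 127.303 Pa = 127.303 / 133.322 mmHg = 0.9549 mmHg


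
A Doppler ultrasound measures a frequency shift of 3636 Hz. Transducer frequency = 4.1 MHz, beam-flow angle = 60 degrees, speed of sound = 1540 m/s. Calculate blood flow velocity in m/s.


v = fd * c / (2 * f0 * cos(theta))
v = 3636 * 1540 / (2 * 4.1000e+06 * cos(60))
v = 1.366 m/s


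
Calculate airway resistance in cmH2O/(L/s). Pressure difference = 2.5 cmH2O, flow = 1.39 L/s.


R = dP / flow
R = 2.5 / 1.39
R = 1.799 cmH2O/(L/s)


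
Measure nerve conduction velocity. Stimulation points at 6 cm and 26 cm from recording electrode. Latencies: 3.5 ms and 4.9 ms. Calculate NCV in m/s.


Distance = (26 - 6) / 100 = 0.2 m
dt = (4.9 - 3.5) / 1000 = 0.0014 s
NCV = dist / dt = 142.9 m/s


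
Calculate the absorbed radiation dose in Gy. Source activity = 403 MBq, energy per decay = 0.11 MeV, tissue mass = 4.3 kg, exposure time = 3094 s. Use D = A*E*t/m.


A = 403 MBq = 4.0300e+08 Bq
E = 0.11 MeV = 1.7622e-14 J
D = A*E*t/m = 4.0300e+08*1.7622e-14*3094/4.3
D = 0.00511 Gy


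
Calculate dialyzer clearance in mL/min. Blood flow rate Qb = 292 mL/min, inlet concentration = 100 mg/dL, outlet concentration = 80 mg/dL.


K = Qb * (Cb_in - Cb_out) / Cb_in
K = 292 * (100 - 80) / 100
K = 58.4 mL/min


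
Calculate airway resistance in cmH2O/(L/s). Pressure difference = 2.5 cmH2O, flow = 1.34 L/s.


R = dP / flow
R = 2.5 / 1.34
R = 1.866 cmH2O/(L/s)


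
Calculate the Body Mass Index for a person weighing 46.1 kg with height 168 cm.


BMI = weight / height^2
height = 168 cm = 1.68 m
BMI = 46.1 / 1.68^2
BMI = 16.33 kg/m^2


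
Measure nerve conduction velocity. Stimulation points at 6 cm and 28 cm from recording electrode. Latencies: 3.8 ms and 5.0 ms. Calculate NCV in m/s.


Distance = (28 - 6) / 100 = 0.22 m
dt = (5.0 - 3.8) / 1000 = 0.0012 s
NCV = dist / dt = 183.3 m/s


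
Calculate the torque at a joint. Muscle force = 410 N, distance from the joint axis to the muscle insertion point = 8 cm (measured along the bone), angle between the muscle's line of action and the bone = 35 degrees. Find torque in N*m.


Torque = F * d * sin(theta)   (moment arm = d*sin(theta))
d = 8 cm = 0.08 m
Torque = 410 * 0.08 * sin(35)
Torque = 18.81 N*m


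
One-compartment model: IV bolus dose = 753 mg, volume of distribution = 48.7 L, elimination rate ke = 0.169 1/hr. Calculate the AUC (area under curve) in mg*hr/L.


C0 = Dose/Vd = 753/48.7 = 15.462 mg/L
AUC = C0/ke = 15.462/0.169
AUC = 91.49 mg*hr/L


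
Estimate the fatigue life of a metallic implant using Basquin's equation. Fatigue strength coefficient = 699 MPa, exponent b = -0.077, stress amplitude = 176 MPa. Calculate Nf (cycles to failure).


sigma_a = sigma_f' * (2Nf)^b
2Nf = (sigma_a/sigma_f')^(1/b)
2Nf = (176/699)^(1/-0.077)
2Nf = 60084139
Nf = 3.0042e+07


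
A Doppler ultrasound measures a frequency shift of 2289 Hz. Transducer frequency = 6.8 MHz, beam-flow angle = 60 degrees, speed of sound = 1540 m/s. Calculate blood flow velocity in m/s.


v = fd * c / (2 * f0 * cos(theta))
v = 2289 * 1540 / (2 * 6.8000e+06 * cos(60))
v = 0.5184 m/s


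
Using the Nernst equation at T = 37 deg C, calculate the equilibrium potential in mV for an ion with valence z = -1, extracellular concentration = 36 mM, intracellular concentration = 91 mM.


E = (RT/(zF)) * ln(C_out/C_in)
T = 37 + 273.15 = 310.15 K
E = (8.314 * 310.15 / (-1 * 96485)) * ln(36/91)
E = 24.78 mV


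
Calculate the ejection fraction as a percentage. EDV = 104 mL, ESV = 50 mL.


SV = EDV - ESV = 104 - 50 = 54 mL
EF = SV/EDV * 100 = 54/104 * 100
EF = 51.92%


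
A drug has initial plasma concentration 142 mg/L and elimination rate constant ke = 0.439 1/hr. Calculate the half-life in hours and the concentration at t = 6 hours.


t_half = ln(2) / ke = 0.693147 / 0.439 = 1.579 hr
C(t) = C0 * exp(-ke*t) = 142 * exp(-0.439*6)
C(6) = 10.19 mg/L


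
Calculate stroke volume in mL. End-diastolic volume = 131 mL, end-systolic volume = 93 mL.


SV = EDV - ESV
SV = 131 - 93
SV = 38 mL


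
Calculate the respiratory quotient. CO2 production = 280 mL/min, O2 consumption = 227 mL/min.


RQ = VCO2 / VO2
RQ = 280 / 227
RQ = 1.233


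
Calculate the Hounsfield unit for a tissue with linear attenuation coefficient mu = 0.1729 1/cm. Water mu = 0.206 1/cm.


HU = ((mu_tissue - mu_water) / mu_water) * 1000
HU = ((0.1729 - 0.206) / 0.206) * 1000
HU = -160.7


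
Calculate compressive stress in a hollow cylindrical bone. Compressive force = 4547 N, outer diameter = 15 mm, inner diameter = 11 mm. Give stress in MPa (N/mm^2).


A = pi*(r_o^2 - r_i^2)
r_o = 7.5 mm, r_i = 5.5 mm
A = 81.6814 mm^2
sigma = F/A = 4547 / 81.6814
sigma = 55.67 MPa


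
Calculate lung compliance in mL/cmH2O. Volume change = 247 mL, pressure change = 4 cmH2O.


C = dV / dP
C = 247 / 4
C = 61.75 mL/cmH2O


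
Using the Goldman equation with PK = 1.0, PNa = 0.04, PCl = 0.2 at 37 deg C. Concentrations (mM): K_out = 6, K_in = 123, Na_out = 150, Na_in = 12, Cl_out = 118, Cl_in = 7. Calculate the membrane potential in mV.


Vm = (RT/F)*ln((PK*Ko + PNa*Nao + PCl*Cli)/(PK*Ki + PNa*Nai + PCl*Clo))
Numer = 13.4, Denom = 147.08
Vm = -64.03 mV


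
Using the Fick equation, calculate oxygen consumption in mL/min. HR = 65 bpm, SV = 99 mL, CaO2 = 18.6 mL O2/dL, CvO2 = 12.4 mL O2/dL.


CO = HR*SV = 65*99/1000 = 6.435 L/min
a-v O2 diff = 18.6 - 12.4 = 6.2 mL/dL
VO2 = CO * (CaO2-CvO2) * 10 dL/L
VO2 = 6.435 * 6.2 * 10
VO2 = 399 mL/min


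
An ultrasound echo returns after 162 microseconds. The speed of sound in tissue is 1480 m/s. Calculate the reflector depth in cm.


depth = c * t / 2
t = 162 us = 1.6200e-04 s
depth = 1480 * 1.6200e-04 / 2
depth = 0.11988 m = 11.988 cm


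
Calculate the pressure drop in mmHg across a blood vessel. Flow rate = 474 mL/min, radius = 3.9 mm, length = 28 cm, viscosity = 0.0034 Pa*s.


dP = 8*mu*L*Q / (pi*r^4)
Q = 474 mL/min = 7.9e-06 m^3/s
dP = 82.7839 Pa = 82.7839 / 133.322 mmHg = 0.6209 mmHg


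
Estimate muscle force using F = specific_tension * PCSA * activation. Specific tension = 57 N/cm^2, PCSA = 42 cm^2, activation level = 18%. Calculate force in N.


F = sigma * PCSA * activation
F = 57 * 42 * 0.18
F = 430.9 N


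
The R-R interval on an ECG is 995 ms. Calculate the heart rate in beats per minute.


HR = 60 / RR_interval(s)
RR = 995 ms = 0.995 s
HR = 60 / 0.995 = 60.3 bpm


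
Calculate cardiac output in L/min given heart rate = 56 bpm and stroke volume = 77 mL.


CO = HR * SV
CO = 56 * 77 / 1000
CO = 4.312 L/min


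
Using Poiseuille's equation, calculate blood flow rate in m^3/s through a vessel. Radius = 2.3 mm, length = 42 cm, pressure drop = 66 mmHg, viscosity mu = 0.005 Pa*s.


Q = pi*r^4*dP / (8*mu*L)
r = 0.0023 m, L = 0.42 m
dP = 66 mmHg = 8799.252 Pa
Q = 4.6047e-05 m^3/s


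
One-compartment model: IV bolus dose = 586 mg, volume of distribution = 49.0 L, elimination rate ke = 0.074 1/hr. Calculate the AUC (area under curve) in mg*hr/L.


C0 = Dose/Vd = 586/49.0 = 11.9592 mg/L
AUC = C0/ke = 11.9592/0.074
AUC = 161.6 mg*hr/L


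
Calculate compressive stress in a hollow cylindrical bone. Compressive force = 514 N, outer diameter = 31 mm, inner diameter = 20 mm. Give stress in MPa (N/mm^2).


A = pi*(r_o^2 - r_i^2)
r_o = 15.5 mm, r_i = 10 mm
A = 440.608 mm^2
sigma = F/A = 514 / 440.608
sigma = 1.167 MPa


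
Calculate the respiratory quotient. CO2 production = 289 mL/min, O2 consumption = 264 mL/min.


RQ = VCO2 / VO2
RQ = 289 / 264
RQ = 1.095


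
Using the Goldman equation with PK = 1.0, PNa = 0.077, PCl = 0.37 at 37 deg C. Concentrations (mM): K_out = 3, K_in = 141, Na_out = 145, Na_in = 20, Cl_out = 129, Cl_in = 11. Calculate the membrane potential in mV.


Vm = (RT/F)*ln((PK*Ko + PNa*Nao + PCl*Cli)/(PK*Ki + PNa*Nai + PCl*Clo))
Numer = 18.235, Denom = 190.27
Vm = -62.67 mV


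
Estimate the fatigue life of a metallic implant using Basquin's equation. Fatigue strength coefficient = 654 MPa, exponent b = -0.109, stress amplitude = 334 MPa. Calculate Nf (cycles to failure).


sigma_a = sigma_f' * (2Nf)^b
2Nf = (sigma_a/sigma_f')^(1/b)
2Nf = (334/654)^(1/-0.109)
2Nf = 475.71978
Nf = 237.9


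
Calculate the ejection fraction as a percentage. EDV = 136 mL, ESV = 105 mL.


SV = EDV - ESV = 136 - 105 = 31 mL
EF = SV/EDV * 100 = 31/136 * 100
EF = 22.79%


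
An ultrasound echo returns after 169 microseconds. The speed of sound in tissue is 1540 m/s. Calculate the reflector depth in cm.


depth = c * t / 2
t = 169 us = 1.6900e-04 s
depth = 1540 * 1.6900e-04 / 2
depth = 0.13013 m = 13.013 cm


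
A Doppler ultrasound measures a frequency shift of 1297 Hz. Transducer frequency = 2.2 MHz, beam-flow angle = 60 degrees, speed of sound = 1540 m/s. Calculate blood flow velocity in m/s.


v = fd * c / (2 * f0 * cos(theta))
v = 1297 * 1540 / (2 * 2.2000e+06 * cos(60))
v = 0.9079 m/s


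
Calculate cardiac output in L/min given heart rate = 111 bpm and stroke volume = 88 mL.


CO = HR * SV
CO = 111 * 88 / 1000
CO = 9.768 L/min


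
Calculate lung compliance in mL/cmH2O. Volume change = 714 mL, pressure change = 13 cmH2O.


C = dV / dP
C = 714 / 13
C = 54.92 mL/cmH2O


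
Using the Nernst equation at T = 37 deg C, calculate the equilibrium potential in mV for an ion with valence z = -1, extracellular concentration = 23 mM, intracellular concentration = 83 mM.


E = (RT/(zF)) * ln(C_out/C_in)
T = 37 + 273.15 = 310.15 K
E = (8.314 * 310.15 / (-1 * 96485)) * ln(23/83)
E = 34.3 mV


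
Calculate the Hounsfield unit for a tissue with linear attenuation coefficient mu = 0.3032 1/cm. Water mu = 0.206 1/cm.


HU = ((mu_tissue - mu_water) / mu_water) * 1000
HU = ((0.3032 - 0.206) / 0.206) * 1000
HU = 471.8


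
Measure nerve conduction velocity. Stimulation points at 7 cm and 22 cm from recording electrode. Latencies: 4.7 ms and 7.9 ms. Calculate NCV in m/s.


Distance = (22 - 7) / 100 = 0.15 m
dt = (7.9 - 4.7) / 1000 = 0.0032 s
NCV = dist / dt = 46.87 m/s


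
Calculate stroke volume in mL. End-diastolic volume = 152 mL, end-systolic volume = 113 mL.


SV = EDV - ESV
SV = 152 - 113
SV = 39 mL


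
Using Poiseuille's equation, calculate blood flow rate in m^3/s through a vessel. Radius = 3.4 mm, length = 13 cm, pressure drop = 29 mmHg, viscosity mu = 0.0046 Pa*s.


Q = pi*r^4*dP / (8*mu*L)
r = 0.0034 m, L = 0.13 m
dP = 29 mmHg = 3866.338 Pa
Q = 3.3929e-04 m^3/s


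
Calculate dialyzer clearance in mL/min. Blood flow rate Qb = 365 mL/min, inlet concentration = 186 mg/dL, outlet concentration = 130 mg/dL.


K = Qb * (Cb_in - Cb_out) / Cb_in
K = 365 * (186 - 130) / 186
K = 109.9 mL/min


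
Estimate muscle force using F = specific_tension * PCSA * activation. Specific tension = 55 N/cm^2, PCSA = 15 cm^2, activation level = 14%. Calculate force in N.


F = sigma * PCSA * activation
F = 55 * 15 * 0.14
F = 115.5 N


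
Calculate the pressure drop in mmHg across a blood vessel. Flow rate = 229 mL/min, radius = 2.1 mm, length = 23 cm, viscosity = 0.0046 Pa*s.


dP = 8*mu*L*Q / (pi*r^4)
Q = 229 mL/min = 3.81667e-06 m^3/s
dP = 528.729 Pa = 528.729 / 133.322 mmHg = 3.966 mmHg


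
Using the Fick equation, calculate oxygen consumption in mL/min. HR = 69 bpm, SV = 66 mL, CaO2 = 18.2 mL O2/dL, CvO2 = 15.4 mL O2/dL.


CO = HR*SV = 69*66/1000 = 4.554 L/min
a-v O2 diff = 18.2 - 15.4 = 2.8 mL/dL
VO2 = CO * (CaO2-CvO2) * 10 dL/L
VO2 = 4.554 * 2.8 * 10
VO2 = 127.5 mL/min


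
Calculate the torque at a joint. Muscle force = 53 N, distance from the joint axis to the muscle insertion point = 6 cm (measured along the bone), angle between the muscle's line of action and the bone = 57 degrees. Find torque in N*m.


Torque = F * d * sin(theta)   (moment arm = d*sin(theta))
d = 6 cm = 0.06 m
Torque = 53 * 0.06 * sin(57)
Torque = 2.667 N*m


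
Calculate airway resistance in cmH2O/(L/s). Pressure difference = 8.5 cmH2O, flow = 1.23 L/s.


R = dP / flow
R = 8.5 / 1.23
R = 6.911 cmH2O/(L/s)


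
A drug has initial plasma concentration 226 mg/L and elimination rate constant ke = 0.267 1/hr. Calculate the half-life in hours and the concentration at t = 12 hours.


t_half = ln(2) / ke = 0.693147 / 0.267 = 2.596 hr
C(t) = C0 * exp(-ke*t) = 226 * exp(-0.267*12)
C(12) = 9.175 mg/L


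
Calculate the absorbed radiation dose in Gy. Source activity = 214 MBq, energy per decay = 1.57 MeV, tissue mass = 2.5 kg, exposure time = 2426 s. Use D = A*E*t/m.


A = 214 MBq = 2.1400e+08 Bq
E = 1.57 MeV = 2.51514e-13 J
D = A*E*t/m = 2.1400e+08*2.51514e-13*2426/2.5
D = 0.05223 Gy


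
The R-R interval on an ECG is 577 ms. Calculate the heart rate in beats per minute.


HR = 60 / RR_interval(s)
RR = 577 ms = 0.577 s
HR = 60 / 0.577 = 104 bpm


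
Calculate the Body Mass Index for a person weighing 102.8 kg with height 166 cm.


BMI = weight / height^2
height = 166 cm = 1.66 m
BMI = 102.8 / 1.66^2
BMI = 37.31 kg/m^2


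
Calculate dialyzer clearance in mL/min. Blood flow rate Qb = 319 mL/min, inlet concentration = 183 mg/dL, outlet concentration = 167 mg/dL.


K = Qb * (Cb_in - Cb_out) / Cb_in
K = 319 * (183 - 167) / 183
K = 27.89 mL/min


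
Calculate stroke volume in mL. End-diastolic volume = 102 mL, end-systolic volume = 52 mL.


SV = EDV - ESV
SV = 102 - 52
SV = 50 mL


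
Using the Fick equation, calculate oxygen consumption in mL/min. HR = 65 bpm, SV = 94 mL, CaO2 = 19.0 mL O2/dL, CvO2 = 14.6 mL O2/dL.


CO = HR*SV = 65*94/1000 = 6.11 L/min
a-v O2 diff = 19.0 - 14.6 = 4.4 mL/dL
VO2 = CO * (CaO2-CvO2) * 10 dL/L
VO2 = 6.11 * 4.4 * 10
VO2 = 268.8 mL/min
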